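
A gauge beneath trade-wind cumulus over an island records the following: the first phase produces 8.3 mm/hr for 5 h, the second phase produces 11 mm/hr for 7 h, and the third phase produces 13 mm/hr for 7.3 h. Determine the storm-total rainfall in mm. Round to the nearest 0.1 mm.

Total = Σ Rᵢ Δtᵢ = 8.3 × 5 + 11 × 7 + 13 × 7.3
      = 41.5 + 77 + 94.9 = 213.4 mm.

total ≈ 213.4 mm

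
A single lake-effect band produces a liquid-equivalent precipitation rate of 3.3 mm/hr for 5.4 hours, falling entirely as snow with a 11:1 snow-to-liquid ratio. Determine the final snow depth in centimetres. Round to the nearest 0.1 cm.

Liquid-equivalent depth = 3.3 × 5.4 = 17.82 mm.
Snow depth = 17.82 mm × 11 = 196.02 mm = 19.6 cm.

snow depth ≈ 19.6 cm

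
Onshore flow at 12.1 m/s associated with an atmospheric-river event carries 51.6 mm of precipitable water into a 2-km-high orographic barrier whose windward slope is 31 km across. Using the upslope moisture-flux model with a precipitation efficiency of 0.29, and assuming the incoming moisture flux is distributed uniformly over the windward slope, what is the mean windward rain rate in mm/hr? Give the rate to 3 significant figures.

Incoming column moisture flux per unit ridge length: F = V × PW = 12.1 × 51.6 = 624.36 mm·m/s.
Spread over the 31 km slope with efficiency ε = 0.29: R = ε·F/W = 0.29 × 624.36 / 31000 m = 5.841e-03 mm/s.
R = 5.841e-03 × 3600 = 21.0 mm/hr.

R ≈ 21.0 mm/hr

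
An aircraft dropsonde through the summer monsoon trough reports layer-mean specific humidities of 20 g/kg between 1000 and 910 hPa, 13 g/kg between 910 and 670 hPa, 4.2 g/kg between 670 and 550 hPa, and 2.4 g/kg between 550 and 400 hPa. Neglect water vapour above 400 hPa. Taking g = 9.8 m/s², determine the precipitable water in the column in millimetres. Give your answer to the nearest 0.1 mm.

PW ≈ 59.0 mm

Precipitable water is the column-integrated vapour mass per unit area: PW = (1/g) Σ q̄ Δp, with q in kg/kg and Δp in Pa (1 kg/m² of water = 1 mm).
Layer 1000–910 hPa: Δp = 90 hPa = 9000 Pa, q̄ = 0.02 kg/kg → 0.02 × 9000 / 9.8 = 18.37 mm
Layer 910–670 hPa: Δp = 240 hPa = 24000 Pa, q̄ = 0.013 kg/kg → 0.013 × 24000 / 9.8 = 31.84 mm
Layer 670–550 hPa: Δp = 120 hPa = 12000 Pa, q̄ = 0.0042 kg/kg → 0.0042 × 12000 / 9.8 = 5.14 mm
Layer 550–400 hPa: Δp = 150 hPa = 15000 Pa, q̄ = 0.0024 kg/kg → 0.0024 × 15000 / 9.8 = 3.67 mm
PW = 18.37 + 31.84 + 5.14 + 3.67 = 59.02 ≈ 59.0 mm.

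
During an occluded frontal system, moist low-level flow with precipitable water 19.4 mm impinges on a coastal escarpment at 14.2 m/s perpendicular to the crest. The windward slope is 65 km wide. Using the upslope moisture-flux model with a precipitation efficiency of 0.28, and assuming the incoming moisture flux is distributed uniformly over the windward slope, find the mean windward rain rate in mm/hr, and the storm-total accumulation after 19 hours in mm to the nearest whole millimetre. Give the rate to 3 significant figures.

R ≈ 4.27 mm/hr; total ≈ 81 mm

Incoming column moisture flux per unit ridge length: F = V × PW = 14.2 × 19.4 = 275.48 mm·m/s.
Spread over the 65 km slope with efficiency ε = 0.28: R = ε·F/W = 0.28 × 275.48 / 65000 m = 1.187e-03 mm/s.
R = 1.187e-03 × 3600 = 4.27 mm/hr.
Over 19 h: total = 4.27 × 19 = 81.13 ≈ 81 mm.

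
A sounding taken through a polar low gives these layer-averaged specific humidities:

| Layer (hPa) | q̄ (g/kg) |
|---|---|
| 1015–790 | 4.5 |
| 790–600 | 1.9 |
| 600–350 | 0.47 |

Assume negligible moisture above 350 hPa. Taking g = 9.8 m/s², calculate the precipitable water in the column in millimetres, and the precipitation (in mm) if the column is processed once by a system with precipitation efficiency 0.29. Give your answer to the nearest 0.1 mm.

PW ≈ 15.2 mm; precipitation ≈ 4.4 mm

Precipitable water is the column-integrated vapour mass per unit area: PW = (1/g) Σ q̄ Δp, with q in kg/kg and Δp in Pa (1 kg/m² of water = 1 mm).
Layer 1015–790 hPa: Δp = 225 hPa = 22500 Pa, q̄ = 0.0045 kg/kg → 0.0045 × 22500 / 9.8 = 10.33 mm
Layer 790–600 hPa: Δp = 190 hPa = 19000 Pa, q̄ = 0.0019 kg/kg → 0.0019 × 19000 / 9.8 = 3.68 mm
Layer 600–350 hPa: Δp = 250 hPa = 25000 Pa, q̄ = 0.00047 kg/kg → 0.00047 × 25000 / 9.8 = 1.20 mm
PW = 10.33 + 3.68 + 1.20 = 15.21 ≈ 15.2 mm.
Precipitation = ε × PW = 0.29 × 15.2 = 4.4 mm.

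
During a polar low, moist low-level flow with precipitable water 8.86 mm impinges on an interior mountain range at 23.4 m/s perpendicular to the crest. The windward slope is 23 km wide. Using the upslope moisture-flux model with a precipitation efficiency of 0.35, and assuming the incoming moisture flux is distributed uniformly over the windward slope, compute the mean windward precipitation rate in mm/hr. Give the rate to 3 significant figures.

Incoming column moisture flux per unit ridge length: F = V × PW = 23.4 × 8.86 = 207.324 mm·m/s.
Spread over the 23 km slope with efficiency ε = 0.35: R = ε·F/W = 0.35 × 207.324 / 23000 m = 3.155e-03 mm/s.
R = 3.155e-03 × 3600 = 11.4 mm/hr.

R ≈ 11.4 mm/hr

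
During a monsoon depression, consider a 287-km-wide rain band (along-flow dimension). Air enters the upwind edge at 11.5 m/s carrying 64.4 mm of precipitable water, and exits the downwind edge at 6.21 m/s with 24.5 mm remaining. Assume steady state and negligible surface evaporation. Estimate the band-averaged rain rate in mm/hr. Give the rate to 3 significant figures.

Column moisture flux per unit crosswind length is F = V × PW.
Inflow: F_in = 11.5 × 64.4 = 740.6 mm·m/s
Outflow: F_out = 6.21 × 24.5 = 152.145 mm·m/s
Steady-state rate R = (F_in − F_out)/L = (740.6 − 152.145) / 287000 m = 2.050e-03 mm/s.
R = 2.050e-03 × 3600 = 7.38 mm/hr.

R ≈ 7.38 mm/hr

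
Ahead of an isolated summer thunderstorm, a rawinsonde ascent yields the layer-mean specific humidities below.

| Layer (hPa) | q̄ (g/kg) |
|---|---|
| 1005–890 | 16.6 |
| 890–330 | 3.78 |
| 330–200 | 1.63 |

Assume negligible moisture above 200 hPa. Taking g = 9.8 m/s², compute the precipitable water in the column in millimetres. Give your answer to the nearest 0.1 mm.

Precipitable water is the column-integrated vapour mass per unit area: PW = (1/g) Σ q̄ Δp, with q in kg/kg and Δp in Pa (1 kg/m² of water = 1 mm).
Layer 1005–890 hPa: Δp = 115 hPa = 11500 Pa, q̄ = 0.0166 kg/kg → 0.0166 × 11500 / 9.8 = 19.48 mm
Layer 890–330 hPa: Δp = 560 hPa = 56000 Pa, q̄ = 0.00378 kg/kg → 0.00378 × 56000 / 9.8 = 21.60 mm
Layer 330–200 hPa: Δp = 130 hPa = 13000 Pa, q̄ = 0.00163 kg/kg → 0.00163 × 13000 / 9.8 = 2.16 mm
PW = 19.48 + 21.60 + 2.16 = 43.24 ≈ 43.2 mm.

PW ≈ 43.2 mm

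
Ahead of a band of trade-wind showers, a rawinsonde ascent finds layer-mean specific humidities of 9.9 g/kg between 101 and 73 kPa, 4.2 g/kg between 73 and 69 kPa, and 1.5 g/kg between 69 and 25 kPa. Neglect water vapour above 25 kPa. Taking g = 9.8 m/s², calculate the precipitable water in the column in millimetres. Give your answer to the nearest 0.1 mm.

Precipitable water is the column-integrated vapour mass per unit area: PW = (1/g) Σ q̄ Δp, with q in kg/kg and Δp in Pa (1 kg/m² of water = 1 mm).
Layer 101–73 kPa: Δp = 280 hPa = 28000 Pa, q̄ = 0.0099 kg/kg → 0.0099 × 28000 / 9.8 = 28.29 mm
Layer 73–69 kPa: Δp = 40 hPa = 4000 Pa, q̄ = 0.0042 kg/kg → 0.0042 × 4000 / 9.8 = 1.71 mm
Layer 69–25 kPa: Δp = 440 hPa = 44000 Pa, q̄ = 0.0015 kg/kg → 0.0015 × 44000 / 9.8 = 6.73 mm
PW = 28.29 + 1.71 + 6.73 = 36.73 ≈ 36.7 mm.

PW ≈ 36.7 mm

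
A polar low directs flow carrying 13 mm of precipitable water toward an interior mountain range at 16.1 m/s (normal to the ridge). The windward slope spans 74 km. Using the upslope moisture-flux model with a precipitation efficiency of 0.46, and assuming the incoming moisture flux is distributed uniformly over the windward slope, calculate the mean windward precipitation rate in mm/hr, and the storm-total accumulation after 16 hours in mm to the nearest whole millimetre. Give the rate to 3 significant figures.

Incoming column moisture flux per unit ridge length: F = V × PW = 16.1 × 13 = 209.3 mm·m/s.
Spread over the 74 km slope with efficiency ε = 0.46: R = ε·F/W = 0.46 × 209.3 / 74000 m = 1.301e-03 mm/s.
R = 1.301e-03 × 3600 = 4.68 mm/hr.
Over 16 h: total = 4.68 × 16 = 74.88 ≈ 75 mm.

R ≈ 4.68 mm/hr; total ≈ 75 mm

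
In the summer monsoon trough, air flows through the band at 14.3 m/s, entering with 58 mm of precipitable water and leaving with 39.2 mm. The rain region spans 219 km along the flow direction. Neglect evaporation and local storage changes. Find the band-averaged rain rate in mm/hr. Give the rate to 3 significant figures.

R ≈ 4.42 mm/hr

Column moisture flux per unit crosswind length is F = V × PW.
Inflow: F_in = 14.3 × 58 = 829.4 mm·m/s
Outflow: F_out = 14.3 × 39.2 = 560.56 mm·m/s
Steady-state rate R = (F_in − F_out)/L = (829.4 − 560.56) / 219000 m = 1.228e-03 mm/s.
R = 1.228e-03 × 3600 = 4.42 mm/hr.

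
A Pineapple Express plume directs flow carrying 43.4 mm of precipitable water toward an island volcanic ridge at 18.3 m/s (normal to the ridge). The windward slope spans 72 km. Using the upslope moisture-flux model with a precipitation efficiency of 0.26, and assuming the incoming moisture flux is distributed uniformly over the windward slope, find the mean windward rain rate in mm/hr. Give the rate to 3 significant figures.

Incoming column moisture flux per unit ridge length: F = V × PW = 18.3 × 43.4 = 794.22 mm·m/s.
Spread over the 72 km slope with efficiency ε = 0.26: R = ε·F/W = 0.26 × 794.22 / 72000 m = 2.868e-03 mm/s.
R = 2.868e-03 × 3600 = 10.3 mm/hr.

R ≈ 10.3 mm/hr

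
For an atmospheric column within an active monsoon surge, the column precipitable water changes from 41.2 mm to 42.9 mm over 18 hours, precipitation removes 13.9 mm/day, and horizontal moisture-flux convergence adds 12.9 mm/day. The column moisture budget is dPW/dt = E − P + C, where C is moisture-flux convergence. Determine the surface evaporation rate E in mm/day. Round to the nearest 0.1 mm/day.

dPW/dt = (42.9 − 41.2) mm / (18/24 day) = +2.267 mm/day.
E = dPW/dt + P − C = (+2.267) + 13.9 − (12.9) = 3.3 mm/day.

E ≈ 3.3 mm/day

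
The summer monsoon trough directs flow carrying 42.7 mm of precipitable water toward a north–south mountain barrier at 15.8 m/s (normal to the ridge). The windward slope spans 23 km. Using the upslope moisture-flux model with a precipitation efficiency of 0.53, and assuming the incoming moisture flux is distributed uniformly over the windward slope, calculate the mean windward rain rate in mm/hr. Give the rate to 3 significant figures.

Incoming column moisture flux per unit ridge length: F = V × PW = 15.8 × 42.7 = 674.66 mm·m/s.
Spread over the 23 km slope with efficiency ε = 0.53: R = ε·F/W = 0.53 × 674.66 / 23000 m = 1.555e-02 mm/s.
R = 1.555e-02 × 3600 = 56.0 mm/hr.

R ≈ 56.0 mm/hr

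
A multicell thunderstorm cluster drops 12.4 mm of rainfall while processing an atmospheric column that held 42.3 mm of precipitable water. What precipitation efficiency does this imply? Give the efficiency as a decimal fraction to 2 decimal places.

ε ≈ 0.29

ε = rainfall / PW = 12.4 / 42.3 = 0.29.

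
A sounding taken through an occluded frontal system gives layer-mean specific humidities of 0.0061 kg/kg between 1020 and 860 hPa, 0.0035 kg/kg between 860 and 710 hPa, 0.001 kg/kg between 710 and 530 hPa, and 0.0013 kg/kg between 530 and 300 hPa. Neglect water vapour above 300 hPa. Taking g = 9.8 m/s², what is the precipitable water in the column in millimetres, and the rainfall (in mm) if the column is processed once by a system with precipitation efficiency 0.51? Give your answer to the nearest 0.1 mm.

PW ≈ 20.2 mm; rainfall ≈ 10.3 mm

Precipitable water is the column-integrated vapour mass per unit area: PW = (1/g) Σ q̄ Δp, with q in kg/kg and Δp in Pa (1 kg/m² of water = 1 mm).
Layer 1020–860 hPa: Δp = 160 hPa = 16000 Pa, q̄ = 0.0061 kg/kg → 0.0061 × 16000 / 9.8 = 9.96 mm
Layer 860–710 hPa: Δp = 150 hPa = 15000 Pa, q̄ = 0.0035 kg/kg → 0.0035 × 15000 / 9.8 = 5.36 mm
Layer 710–530 hPa: Δp = 180 hPa = 18000 Pa, q̄ = 0.001 kg/kg → 0.001 × 18000 / 9.8 = 1.84 mm
Layer 530–300 hPa: Δp = 230 hPa = 23000 Pa, q̄ = 0.0013 kg/kg → 0.0013 × 23000 / 9.8 = 3.05 mm
PW = 9.96 + 5.36 + 1.84 + 3.05 = 20.21 ≈ 20.2 mm.
Rainfall = ε × PW = 0.51 × 20.2 = 10.3 mm.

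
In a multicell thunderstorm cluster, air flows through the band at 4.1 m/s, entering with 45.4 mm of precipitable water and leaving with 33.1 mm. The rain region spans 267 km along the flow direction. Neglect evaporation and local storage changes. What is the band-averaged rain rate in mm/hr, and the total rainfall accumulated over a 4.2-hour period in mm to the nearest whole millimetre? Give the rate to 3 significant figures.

Column moisture flux per unit crosswind length is F = V × PW.
Inflow: F_in = 4.1 × 45.4 = 186.14 mm·m/s
Outflow: F_out = 4.1 × 33.1 = 135.71 mm·m/s
Steady-state rate R = (F_in − F_out)/L = (186.14 − 135.71) / 267000 m = 1.889e-04 mm/s.
R = 1.889e-04 × 3600 = 0.680 mm/hr.
Over 4.2 h: total = 0.680 × 4.2 = 2.856 ≈ 3 mm.

R ≈ 0.680 mm/hr; total ≈ 3 mm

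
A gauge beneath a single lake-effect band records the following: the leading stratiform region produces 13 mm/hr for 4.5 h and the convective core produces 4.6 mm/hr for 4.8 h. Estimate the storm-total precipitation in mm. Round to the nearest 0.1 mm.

total ≈ 80.6 mm

Total = Σ Rᵢ Δtᵢ = 13 × 4.5 + 4.6 × 4.8
      = 58.5 + 22.08 = 80.6 mm.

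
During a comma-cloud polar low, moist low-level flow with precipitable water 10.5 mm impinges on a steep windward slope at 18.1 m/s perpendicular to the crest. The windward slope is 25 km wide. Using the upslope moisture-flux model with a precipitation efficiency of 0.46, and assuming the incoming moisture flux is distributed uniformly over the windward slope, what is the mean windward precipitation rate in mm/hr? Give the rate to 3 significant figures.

R ≈ 12.6 mm/hr

Incoming column moisture flux per unit ridge length: F = V × PW = 18.1 × 10.5 = 190.05 mm·m/s.
Spread over the 25 km slope with efficiency ε = 0.46: R = ε·F/W = 0.46 × 190.05 / 25000 m = 3.497e-03 mm/s.
R = 3.497e-03 × 3600 = 12.6 mm/hr.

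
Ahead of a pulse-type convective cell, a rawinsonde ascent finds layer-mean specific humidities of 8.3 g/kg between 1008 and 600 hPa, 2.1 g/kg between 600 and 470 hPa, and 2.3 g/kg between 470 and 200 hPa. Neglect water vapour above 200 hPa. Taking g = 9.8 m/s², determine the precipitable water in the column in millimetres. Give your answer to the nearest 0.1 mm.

Precipitable water is the column-integrated vapour mass per unit area: PW = (1/g) Σ q̄ Δp, with q in kg/kg and Δp in Pa (1 kg/m² of water = 1 mm).
Layer 1008–600 hPa: Δp = 408 hPa = 40800 Pa, q̄ = 0.0083 kg/kg → 0.0083 × 40800 / 9.8 = 34.56 mm
Layer 600–470 hPa: Δp = 130 hPa = 13000 Pa, q̄ = 0.0021 kg/kg → 0.0021 × 13000 / 9.8 = 2.79 mm
Layer 470–200 hPa: Δp = 270 hPa = 27000 Pa, q̄ = 0.0023 kg/kg → 0.0023 × 27000 / 9.8 = 6.34 mm
PW = 34.56 + 2.79 + 6.34 = 43.69 ≈ 43.7 mm.

PW ≈ 43.7 mm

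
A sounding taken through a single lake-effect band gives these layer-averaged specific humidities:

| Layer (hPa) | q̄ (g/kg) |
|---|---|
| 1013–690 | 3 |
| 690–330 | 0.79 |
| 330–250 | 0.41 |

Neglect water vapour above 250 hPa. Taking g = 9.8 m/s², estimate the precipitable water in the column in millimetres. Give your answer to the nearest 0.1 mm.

PW ≈ 13.1 mm

Precipitable water is the column-integrated vapour mass per unit area: PW = (1/g) Σ q̄ Δp, with q in kg/kg and Δp in Pa (1 kg/m² of water = 1 mm).
Layer 1013–690 hPa: Δp = 323 hPa = 32300 Pa, q̄ = 0.003 kg/kg → 0.003 × 32300 / 9.8 = 9.89 mm
Layer 690–330 hPa: Δp = 360 hPa = 36000 Pa, q̄ = 0.00079 kg/kg → 0.00079 × 36000 / 9.8 = 2.90 mm
Layer 330–250 hPa: Δp = 80 hPa = 8000 Pa, q̄ = 0.00041 kg/kg → 0.00041 × 8000 / 9.8 = 0.33 mm
PW = 9.89 + 2.90 + 0.33 = 13.12 ≈ 13.1 mm.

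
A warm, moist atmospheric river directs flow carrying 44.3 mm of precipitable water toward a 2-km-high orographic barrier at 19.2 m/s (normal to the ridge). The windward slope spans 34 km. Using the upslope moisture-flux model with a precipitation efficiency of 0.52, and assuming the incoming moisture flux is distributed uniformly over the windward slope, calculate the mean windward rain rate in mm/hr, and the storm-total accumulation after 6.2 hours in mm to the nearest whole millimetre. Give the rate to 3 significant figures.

R ≈ 46.8 mm/hr; total ≈ 290 mm

Incoming column moisture flux per unit ridge length: F = V × PW = 19.2 × 44.3 = 850.56 mm·m/s.
Spread over the 34 km slope with efficiency ε = 0.52: R = ε·F/W = 0.52 × 850.56 / 34000 m = 1.301e-02 mm/s.
R = 1.301e-02 × 3600 = 46.8 mm/hr.
Over 6.2 h: total = 46.8 × 6.2 = 290.16 ≈ 290 mm.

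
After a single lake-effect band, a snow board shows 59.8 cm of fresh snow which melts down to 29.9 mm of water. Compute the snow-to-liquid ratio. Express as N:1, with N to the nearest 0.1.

Ratio = snow depth / SWE = 598 mm / 29.9 mm = 20.0, i.e. 20.0:1.

ratio ≈ 20.0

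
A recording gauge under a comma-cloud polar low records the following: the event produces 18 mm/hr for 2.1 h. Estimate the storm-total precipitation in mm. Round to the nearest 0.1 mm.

Total = Σ Rᵢ Δtᵢ = 18 × 2.1
      = 37.8 = 37.8 mm.

total ≈ 37.8 mm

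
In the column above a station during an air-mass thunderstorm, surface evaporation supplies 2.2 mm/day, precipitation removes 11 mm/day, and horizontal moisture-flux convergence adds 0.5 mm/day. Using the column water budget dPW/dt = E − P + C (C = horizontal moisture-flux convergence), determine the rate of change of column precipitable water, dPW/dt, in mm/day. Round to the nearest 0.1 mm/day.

dPW/dt = E − P + C = 2.2 − 11 + (0.5) = -8.3 mm/day.

dPW/dt ≈ -8.3 mm/day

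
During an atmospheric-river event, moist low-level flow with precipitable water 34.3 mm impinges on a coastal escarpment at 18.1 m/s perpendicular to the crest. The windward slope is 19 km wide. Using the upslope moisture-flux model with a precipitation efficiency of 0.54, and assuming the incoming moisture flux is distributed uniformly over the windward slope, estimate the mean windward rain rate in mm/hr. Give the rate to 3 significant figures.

R ≈ 63.5 mm/hr

Incoming column moisture flux per unit ridge length: F = V × PW = 18.1 × 34.3 = 620.83 mm·m/s.
Spread over the 19 km slope with efficiency ε = 0.54: R = ε·F/W = 0.54 × 620.83 / 19000 m = 1.764e-02 mm/s.
R = 1.764e-02 × 3600 = 63.5 mm/hr.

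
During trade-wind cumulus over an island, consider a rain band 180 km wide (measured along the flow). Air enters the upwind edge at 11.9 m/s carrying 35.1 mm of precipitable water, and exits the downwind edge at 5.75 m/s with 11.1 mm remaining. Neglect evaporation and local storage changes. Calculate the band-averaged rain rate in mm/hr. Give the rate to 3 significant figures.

Column moisture flux per unit crosswind length is F = V × PW.
Inflow: F_in = 11.9 × 35.1 = 417.69 mm·m/s
Outflow: F_out = 5.75 × 11.1 = 63.825 mm·m/s
Steady-state rate R = (F_in − F_out)/L = (417.69 − 63.825) / 180000 m = 1.966e-03 mm/s.
R = 1.966e-03 × 3600 = 7.08 mm/hr.

R ≈ 7.08 mm/hr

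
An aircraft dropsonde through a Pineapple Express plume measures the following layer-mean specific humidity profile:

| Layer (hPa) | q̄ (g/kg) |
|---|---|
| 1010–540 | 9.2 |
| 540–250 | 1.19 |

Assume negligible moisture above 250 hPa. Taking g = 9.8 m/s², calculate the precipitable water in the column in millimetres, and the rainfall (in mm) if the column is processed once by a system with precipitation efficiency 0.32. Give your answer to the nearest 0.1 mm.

PW ≈ 47.6 mm; rainfall ≈ 15.2 mm

Precipitable water is the column-integrated vapour mass per unit area: PW = (1/g) Σ q̄ Δp, with q in kg/kg and Δp in Pa (1 kg/m² of water = 1 mm).
Layer 1010–540 hPa: Δp = 470 hPa = 47000 Pa, q̄ = 0.0092 kg/kg → 0.0092 × 47000 / 9.8 = 44.12 mm
Layer 540–250 hPa: Δp = 290 hPa = 29000 Pa, q̄ = 0.00119 kg/kg → 0.00119 × 29000 / 9.8 = 3.52 mm
PW = 44.12 + 3.52 = 47.64 ≈ 47.6 mm.
Rainfall = ε × PW = 0.32 × 47.6 = 15.2 mm.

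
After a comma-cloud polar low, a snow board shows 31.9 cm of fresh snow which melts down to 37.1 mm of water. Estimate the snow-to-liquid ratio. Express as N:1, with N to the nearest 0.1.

ratio ≈ 8.6

Ratio = snow depth / SWE = 319 mm / 37.1 mm = 8.6, i.e. 8.6:1.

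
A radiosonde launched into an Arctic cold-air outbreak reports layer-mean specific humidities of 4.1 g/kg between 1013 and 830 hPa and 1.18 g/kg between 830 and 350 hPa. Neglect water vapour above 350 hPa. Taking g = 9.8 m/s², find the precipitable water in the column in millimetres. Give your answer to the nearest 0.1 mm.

PW ≈ 13.4 mm

Precipitable water is the column-integrated vapour mass per unit area: PW = (1/g) Σ q̄ Δp, with q in kg/kg and Δp in Pa (1 kg/m² of water = 1 mm).
Layer 1013–830 hPa: Δp = 183 hPa = 18300 Pa, q̄ = 0.0041 kg/kg → 0.0041 × 18300 / 9.8 = 7.66 mm
Layer 830–350 hPa: Δp = 480 hPa = 48000 Pa, q̄ = 0.00118 kg/kg → 0.00118 × 48000 / 9.8 = 5.78 mm
PW = 7.66 + 5.78 = 13.44 ≈ 13.4 mm.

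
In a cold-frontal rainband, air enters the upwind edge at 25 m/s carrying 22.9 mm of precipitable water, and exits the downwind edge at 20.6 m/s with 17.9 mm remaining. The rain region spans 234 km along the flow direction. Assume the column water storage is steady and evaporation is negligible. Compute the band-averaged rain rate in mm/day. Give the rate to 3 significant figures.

Column moisture flux per unit crosswind length is F = V × PW.
Inflow: F_in = 25 × 22.9 = 572.5 mm·m/s
Outflow: F_out = 20.6 × 17.9 = 368.74 mm·m/s
Steady-state rate R = (F_in − F_out)/L = (572.5 − 368.74) / 234000 m = 8.708e-04 mm/s.
R = 8.708e-04 × 3600 × 24 = 75.2 mm/day.

R ≈ 75.2 mm/day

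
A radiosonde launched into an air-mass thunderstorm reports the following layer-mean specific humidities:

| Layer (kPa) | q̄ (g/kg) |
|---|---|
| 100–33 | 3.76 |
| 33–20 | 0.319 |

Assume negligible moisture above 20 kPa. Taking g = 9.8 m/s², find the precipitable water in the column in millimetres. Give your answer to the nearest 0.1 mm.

PW ≈ 26.1 mm

Precipitable water is the column-integrated vapour mass per unit area: PW = (1/g) Σ q̄ Δp, with q in kg/kg and Δp in Pa (1 kg/m² of water = 1 mm).
Layer 100–33 kPa: Δp = 670 hPa = 67000 Pa, q̄ = 0.00376 kg/kg → 0.00376 × 67000 / 9.8 = 25.71 mm
Layer 33–20 kPa: Δp = 130 hPa = 13000 Pa, q̄ = 0.000319 kg/kg → 0.000319 × 13000 / 9.8 = 0.42 mm
PW = 25.71 + 0.42 = 26.13 ≈ 26.1 mm.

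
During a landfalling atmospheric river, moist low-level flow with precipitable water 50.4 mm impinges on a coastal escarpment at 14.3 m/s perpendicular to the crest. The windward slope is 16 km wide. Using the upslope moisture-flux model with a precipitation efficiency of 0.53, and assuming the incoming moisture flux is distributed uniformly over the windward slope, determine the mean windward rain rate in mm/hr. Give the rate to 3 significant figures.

Incoming column moisture flux per unit ridge length: F = V × PW = 14.3 × 50.4 = 720.72 mm·m/s.
Spread over the 16 km slope with efficiency ε = 0.53: R = ε·F/W = 0.53 × 720.72 / 16000 m = 2.387e-02 mm/s.
R = 2.387e-02 × 3600 = 85.9 mm/hr.

R ≈ 85.9 mm/hr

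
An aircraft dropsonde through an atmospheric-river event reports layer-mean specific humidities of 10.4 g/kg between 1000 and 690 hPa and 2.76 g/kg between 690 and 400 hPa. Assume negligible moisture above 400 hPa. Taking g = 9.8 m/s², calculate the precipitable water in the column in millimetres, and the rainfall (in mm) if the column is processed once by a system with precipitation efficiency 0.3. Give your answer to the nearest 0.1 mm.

PW ≈ 41.1 mm; rainfall ≈ 12.3 mm

Precipitable water is the column-integrated vapour mass per unit area: PW = (1/g) Σ q̄ Δp, with q in kg/kg and Δp in Pa (1 kg/m² of water = 1 mm).
Layer 1000–690 hPa: Δp = 310 hPa = 31000 Pa, q̄ = 0.0104 kg/kg → 0.0104 × 31000 / 9.8 = 32.90 mm
Layer 690–400 hPa: Δp = 290 hPa = 29000 Pa, q̄ = 0.00276 kg/kg → 0.00276 × 29000 / 9.8 = 8.17 mm
PW = 32.90 + 8.17 = 41.07 ≈ 41.1 mm.
Rainfall = ε × PW = 0.3 × 41.1 = 12.3 mm.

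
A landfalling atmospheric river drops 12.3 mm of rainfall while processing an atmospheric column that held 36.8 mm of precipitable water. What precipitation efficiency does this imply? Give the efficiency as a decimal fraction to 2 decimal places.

ε = rainfall / PW = 12.3 / 36.8 = 0.33.

ε ≈ 0.33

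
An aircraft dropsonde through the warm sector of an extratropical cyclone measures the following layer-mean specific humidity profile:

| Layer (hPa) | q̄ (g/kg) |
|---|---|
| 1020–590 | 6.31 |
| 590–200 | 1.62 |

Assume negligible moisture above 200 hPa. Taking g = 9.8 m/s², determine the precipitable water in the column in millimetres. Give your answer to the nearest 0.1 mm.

PW ≈ 34.1 mm

Precipitable water is the column-integrated vapour mass per unit area: PW = (1/g) Σ q̄ Δp, with q in kg/kg and Δp in Pa (1 kg/m² of water = 1 mm).
Layer 1020–590 hPa: Δp = 430 hPa = 43000 Pa, q̄ = 0.00631 kg/kg → 0.00631 × 43000 / 9.8 = 27.69 mm
Layer 590–200 hPa: Δp = 390 hPa = 39000 Pa, q̄ = 0.00162 kg/kg → 0.00162 × 39000 / 9.8 = 6.45 mm
PW = 27.69 + 6.45 = 34.14 ≈ 34.1 mm.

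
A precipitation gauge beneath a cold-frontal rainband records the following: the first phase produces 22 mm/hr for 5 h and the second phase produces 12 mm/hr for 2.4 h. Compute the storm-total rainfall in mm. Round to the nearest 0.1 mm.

Total = Σ Rᵢ Δtᵢ = 22 × 5 + 12 × 2.4
      = 110 + 28.8 = 138.8 mm.

total ≈ 138.8 mm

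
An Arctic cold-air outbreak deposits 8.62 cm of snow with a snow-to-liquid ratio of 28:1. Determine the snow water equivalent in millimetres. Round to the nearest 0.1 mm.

SWE = snow depth / ratio = 8.62 cm / 28 = 0.308 cm = 3.1 mm.

SWE ≈ 3.1 mm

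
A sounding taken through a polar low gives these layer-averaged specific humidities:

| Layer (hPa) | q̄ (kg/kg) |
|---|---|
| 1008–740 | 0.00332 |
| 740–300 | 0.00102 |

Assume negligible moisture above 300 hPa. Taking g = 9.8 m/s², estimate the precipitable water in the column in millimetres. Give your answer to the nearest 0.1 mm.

PW ≈ 13.7 mm

Precipitable water is the column-integrated vapour mass per unit area: PW = (1/g) Σ q̄ Δp, with q in kg/kg and Δp in Pa (1 kg/m² of water = 1 mm).
Layer 1008–740 hPa: Δp = 268 hPa = 26800 Pa, q̄ = 0.00332 kg/kg → 0.00332 × 26800 / 9.8 = 9.08 mm
Layer 740–300 hPa: Δp = 440 hPa = 44000 Pa, q̄ = 0.00102 kg/kg → 0.00102 × 44000 / 9.8 = 4.58 mm
PW = 9.08 + 4.58 = 13.66 ≈ 13.7 mm.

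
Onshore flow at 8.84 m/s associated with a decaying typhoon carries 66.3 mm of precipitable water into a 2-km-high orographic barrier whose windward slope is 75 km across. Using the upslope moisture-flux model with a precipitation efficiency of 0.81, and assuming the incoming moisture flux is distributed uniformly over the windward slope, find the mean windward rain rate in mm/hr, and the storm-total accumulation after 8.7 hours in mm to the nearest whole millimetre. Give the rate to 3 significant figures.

Incoming column moisture flux per unit ridge length: F = V × PW = 8.84 × 66.3 = 586.092 mm·m/s.
Spread over the 75 km slope with efficiency ε = 0.81: R = ε·F/W = 0.81 × 586.092 / 75000 m = 6.330e-03 mm/s.
R = 6.330e-03 × 3600 = 22.8 mm/hr.
Over 8.7 h: total = 22.8 × 8.7 = 198.36 ≈ 198 mm.

R ≈ 22.8 mm/hr; total ≈ 198 mm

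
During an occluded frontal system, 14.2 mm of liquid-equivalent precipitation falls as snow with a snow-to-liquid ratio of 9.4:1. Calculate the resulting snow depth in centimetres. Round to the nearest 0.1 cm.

snow depth ≈ 13.3 cm

Snow depth = liquid × ratio = 14.2 mm × 9.4 = 133.48 mm = 13.3 cm.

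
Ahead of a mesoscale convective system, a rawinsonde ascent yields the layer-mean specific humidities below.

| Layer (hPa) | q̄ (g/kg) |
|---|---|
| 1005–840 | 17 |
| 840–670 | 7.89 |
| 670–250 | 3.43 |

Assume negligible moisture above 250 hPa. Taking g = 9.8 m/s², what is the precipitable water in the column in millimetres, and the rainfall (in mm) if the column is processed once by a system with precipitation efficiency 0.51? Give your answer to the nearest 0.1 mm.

Precipitable water is the column-integrated vapour mass per unit area: PW = (1/g) Σ q̄ Δp, with q in kg/kg and Δp in Pa (1 kg/m² of water = 1 mm).
Layer 1005–840 hPa: Δp = 165 hPa = 16500 Pa, q̄ = 0.017 kg/kg → 0.017 × 16500 / 9.8 = 28.62 mm
Layer 840–670 hPa: Δp = 170 hPa = 17000 Pa, q̄ = 0.00789 kg/kg → 0.00789 × 17000 / 9.8 = 13.69 mm
Layer 670–250 hPa: Δp = 420 hPa = 42000 Pa, q̄ = 0.00343 kg/kg → 0.00343 × 42000 / 9.8 = 14.70 mm
PW = 28.62 + 13.69 + 14.70 = 57.01 ≈ 57.0 mm.
Rainfall = ε × PW = 0.51 × 57.0 = 29.1 mm.

PW ≈ 57.0 mm; rainfall ≈ 29.1 mm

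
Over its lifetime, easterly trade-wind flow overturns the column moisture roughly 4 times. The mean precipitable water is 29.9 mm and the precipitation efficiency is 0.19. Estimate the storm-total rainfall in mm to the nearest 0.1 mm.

Each cycle deposits ε × PW = 0.19 × 29.9 = 5.681 mm.
Over 4 cycles: 4 × 5.681 = 22.7 mm.

rainfall ≈ 22.7 mm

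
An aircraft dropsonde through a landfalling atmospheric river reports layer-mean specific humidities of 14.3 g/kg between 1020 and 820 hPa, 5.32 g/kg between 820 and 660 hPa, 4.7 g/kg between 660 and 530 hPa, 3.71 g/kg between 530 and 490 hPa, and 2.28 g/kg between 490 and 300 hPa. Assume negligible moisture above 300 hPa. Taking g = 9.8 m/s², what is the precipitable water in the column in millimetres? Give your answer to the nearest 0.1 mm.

PW ≈ 50.0 mm

Precipitable water is the column-integrated vapour mass per unit area: PW = (1/g) Σ q̄ Δp, with q in kg/kg and Δp in Pa (1 kg/m² of water = 1 mm).
Layer 1020–820 hPa: Δp = 200 hPa = 20000 Pa, q̄ = 0.0143 kg/kg → 0.0143 × 20000 / 9.8 = 29.18 mm
Layer 820–660 hPa: Δp = 160 hPa = 16000 Pa, q̄ = 0.00532 kg/kg → 0.00532 × 16000 / 9.8 = 8.69 mm
Layer 660–530 hPa: Δp = 130 hPa = 13000 Pa, q̄ = 0.0047 kg/kg → 0.0047 × 13000 / 9.8 = 6.23 mm
Layer 530–490 hPa: Δp = 40 hPa = 4000 Pa, q̄ = 0.00371 kg/kg → 0.00371 × 4000 / 9.8 = 1.51 mm
Layer 490–300 hPa: Δp = 190 hPa = 19000 Pa, q̄ = 0.00228 kg/kg → 0.00228 × 19000 / 9.8 = 4.42 mm
PW = 29.18 + 8.69 + 6.23 + 1.51 + 4.42 = 50.03 ≈ 50.0 mm.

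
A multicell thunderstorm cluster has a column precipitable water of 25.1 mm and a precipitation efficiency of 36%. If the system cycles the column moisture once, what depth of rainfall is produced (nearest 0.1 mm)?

rainfall ≈ 9.0 mm

Rainfall = ε × PW = 0.36 × 25.1 = 9.0 mm.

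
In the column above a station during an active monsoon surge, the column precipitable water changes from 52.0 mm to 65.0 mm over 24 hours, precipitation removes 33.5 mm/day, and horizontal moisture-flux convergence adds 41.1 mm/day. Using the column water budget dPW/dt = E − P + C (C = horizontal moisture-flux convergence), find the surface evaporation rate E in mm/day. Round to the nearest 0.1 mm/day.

E ≈ 5.4 mm/day

dPW/dt = (65.0 − 52.0) mm / (24/24 day) = +13.000 mm/day.
E = dPW/dt + P − C = (+13.000) + 33.5 − (41.1) = 5.4 mm/day.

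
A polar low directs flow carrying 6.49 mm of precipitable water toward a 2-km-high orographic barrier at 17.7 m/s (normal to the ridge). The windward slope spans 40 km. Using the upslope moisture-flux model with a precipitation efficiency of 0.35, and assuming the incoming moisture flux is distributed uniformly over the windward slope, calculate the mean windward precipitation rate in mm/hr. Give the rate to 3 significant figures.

R ≈ 3.62 mm/hr

Incoming column moisture flux per unit ridge length: F = V × PW = 17.7 × 6.49 = 114.873 mm·m/s.
Spread over the 40 km slope with efficiency ε = 0.35: R = ε·F/W = 0.35 × 114.873 / 40000 m = 1.005e-03 mm/s.
R = 1.005e-03 × 3600 = 3.62 mm/hr.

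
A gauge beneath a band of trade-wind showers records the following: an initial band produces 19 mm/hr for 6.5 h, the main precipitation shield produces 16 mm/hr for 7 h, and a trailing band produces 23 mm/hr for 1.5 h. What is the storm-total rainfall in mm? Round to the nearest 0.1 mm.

Total = Σ Rᵢ Δtᵢ = 19 × 6.5 + 16 × 7 + 23 × 1.5
      = 123.5 + 112 + 34.5 = 270.0 mm.

total ≈ 270.0 mm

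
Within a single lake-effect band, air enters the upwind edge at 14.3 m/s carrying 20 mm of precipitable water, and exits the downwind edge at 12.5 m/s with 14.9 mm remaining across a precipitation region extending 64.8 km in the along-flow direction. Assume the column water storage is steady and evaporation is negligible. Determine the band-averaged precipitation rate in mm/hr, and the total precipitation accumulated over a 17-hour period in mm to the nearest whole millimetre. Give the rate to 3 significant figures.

R ≈ 5.54 mm/hr; total ≈ 94 mm

Column moisture flux per unit crosswind length is F = V × PW.
Inflow: F_in = 14.3 × 20 = 286 mm·m/s
Outflow: F_out = 12.5 × 14.9 = 186.25 mm·m/s
Steady-state rate R = (F_in − F_out)/L = (286 − 186.25) / 64800 m = 1.539e-03 mm/s.
R = 1.539e-03 × 3600 = 5.54 mm/hr.
Over 17 h: total = 5.54 × 17 = 94.18 ≈ 94 mm.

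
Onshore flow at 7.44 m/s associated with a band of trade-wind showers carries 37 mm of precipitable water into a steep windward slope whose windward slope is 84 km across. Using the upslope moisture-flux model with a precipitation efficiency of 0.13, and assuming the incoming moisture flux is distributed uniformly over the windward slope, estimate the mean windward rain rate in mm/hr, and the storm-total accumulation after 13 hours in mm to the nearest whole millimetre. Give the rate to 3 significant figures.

Incoming column moisture flux per unit ridge length: F = V × PW = 7.44 × 37 = 275.28 mm·m/s.
Spread over the 84 km slope with efficiency ε = 0.13: R = ε·F/W = 0.13 × 275.28 / 84000 m = 4.260e-04 mm/s.
R = 4.260e-04 × 3600 = 1.53 mm/hr.
Over 13 h: total = 1.53 × 13 = 19.89 ≈ 20 mm.

R ≈ 1.53 mm/hr; total ≈ 20 mm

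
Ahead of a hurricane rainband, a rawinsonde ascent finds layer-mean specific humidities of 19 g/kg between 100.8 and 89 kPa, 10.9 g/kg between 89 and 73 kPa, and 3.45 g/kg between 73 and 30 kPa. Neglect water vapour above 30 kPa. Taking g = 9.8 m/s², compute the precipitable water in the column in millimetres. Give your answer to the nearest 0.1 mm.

Precipitable water is the column-integrated vapour mass per unit area: PW = (1/g) Σ q̄ Δp, with q in kg/kg and Δp in Pa (1 kg/m² of water = 1 mm).
Layer 100.8–89 kPa: Δp = 118 hPa = 11800 Pa, q̄ = 0.019 kg/kg → 0.019 × 11800 / 9.8 = 22.88 mm
Layer 89–73 kPa: Δp = 160 hPa = 16000 Pa, q̄ = 0.0109 kg/kg → 0.0109 × 16000 / 9.8 = 17.80 mm
Layer 73–30 kPa: Δp = 430 hPa = 43000 Pa, q̄ = 0.00345 kg/kg → 0.00345 × 43000 / 9.8 = 15.14 mm
PW = 22.88 + 17.80 + 15.14 = 55.82 ≈ 55.8 mm.

PW ≈ 55.8 mm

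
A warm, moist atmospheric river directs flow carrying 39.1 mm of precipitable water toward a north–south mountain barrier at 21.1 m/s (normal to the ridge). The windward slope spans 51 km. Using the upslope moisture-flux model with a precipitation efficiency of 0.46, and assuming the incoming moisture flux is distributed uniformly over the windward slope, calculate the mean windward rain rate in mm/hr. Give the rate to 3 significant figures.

R ≈ 26.8 mm/hr

Incoming column moisture flux per unit ridge length: F = V × PW = 21.1 × 39.1 = 825.01 mm·m/s.
Spread over the 51 km slope with efficiency ε = 0.46: R = ε·F/W = 0.46 × 825.01 / 51000 m = 7.441e-03 mm/s.
R = 7.441e-03 × 3600 = 26.8 mm/hr.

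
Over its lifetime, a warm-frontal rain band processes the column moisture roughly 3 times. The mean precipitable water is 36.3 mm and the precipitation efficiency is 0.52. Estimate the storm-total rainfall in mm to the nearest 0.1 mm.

rainfall ≈ 56.6 mm

Each cycle deposits ε × PW = 0.52 × 36.3 = 18.876 mm.
Over 3 cycles: 3 × 18.876 = 56.6 mm.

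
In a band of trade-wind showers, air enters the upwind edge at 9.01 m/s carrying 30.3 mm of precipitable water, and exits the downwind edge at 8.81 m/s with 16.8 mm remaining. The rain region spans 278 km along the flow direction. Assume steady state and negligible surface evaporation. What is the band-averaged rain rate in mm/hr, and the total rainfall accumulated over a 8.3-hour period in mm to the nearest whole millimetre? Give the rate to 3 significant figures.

Column moisture flux per unit crosswind length is F = V × PW.
Inflow: F_in = 9.01 × 30.3 = 273.003 mm·m/s
Outflow: F_out = 8.81 × 16.8 = 148.008 mm·m/s
Steady-state rate R = (F_in − F_out)/L = (273.003 − 148.008) / 278000 m = 4.496e-04 mm/s.
R = 4.496e-04 × 3600 = 1.62 mm/hr.
Over 8.3 h: total = 1.62 × 8.3 = 13.446 ≈ 13 mm.

R ≈ 1.62 mm/hr; total ≈ 13 mm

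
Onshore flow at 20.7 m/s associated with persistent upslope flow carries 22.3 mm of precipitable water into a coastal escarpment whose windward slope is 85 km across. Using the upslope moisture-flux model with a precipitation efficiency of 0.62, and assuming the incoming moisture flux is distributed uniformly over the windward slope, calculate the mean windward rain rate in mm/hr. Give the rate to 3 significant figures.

R ≈ 12.1 mm/hr

Incoming column moisture flux per unit ridge length: F = V × PW = 20.7 × 22.3 = 461.61 mm·m/s.
Spread over the 85 km slope with efficiency ε = 0.62: R = ε·F/W = 0.62 × 461.61 / 85000 m = 3.367e-03 mm/s.
R = 3.367e-03 × 3600 = 12.1 mm/hr.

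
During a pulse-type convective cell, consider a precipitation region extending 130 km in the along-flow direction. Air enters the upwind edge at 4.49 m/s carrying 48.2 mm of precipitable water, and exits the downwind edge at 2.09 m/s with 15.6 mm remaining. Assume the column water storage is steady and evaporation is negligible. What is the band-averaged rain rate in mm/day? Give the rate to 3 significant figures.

R ≈ 122 mm/day

Column moisture flux per unit crosswind length is F = V × PW.
Inflow: F_in = 4.49 × 48.2 = 216.418 mm·m/s
Outflow: F_out = 2.09 × 15.6 = 32.604 mm·m/s
Steady-state rate R = (F_in − F_out)/L = (216.418 − 32.604) / 130000 m = 1.414e-03 mm/s.
R = 1.414e-03 × 3600 × 24 = 122 mm/day.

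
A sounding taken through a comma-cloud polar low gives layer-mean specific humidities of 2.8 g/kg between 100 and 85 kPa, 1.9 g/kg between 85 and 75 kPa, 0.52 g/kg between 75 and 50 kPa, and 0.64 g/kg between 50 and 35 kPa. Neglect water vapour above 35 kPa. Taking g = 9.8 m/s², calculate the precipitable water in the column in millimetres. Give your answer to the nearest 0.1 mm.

PW ≈ 8.5 mm

Precipitable water is the column-integrated vapour mass per unit area: PW = (1/g) Σ q̄ Δp, with q in kg/kg and Δp in Pa (1 kg/m² of water = 1 mm).
Layer 100–85 kPa: Δp = 150 hPa = 15000 Pa, q̄ = 0.0028 kg/kg → 0.0028 × 15000 / 9.8 = 4.29 mm
Layer 85–75 kPa: Δp = 100 hPa = 10000 Pa, q̄ = 0.0019 kg/kg → 0.0019 × 10000 / 9.8 = 1.94 mm
Layer 75–50 kPa: Δp = 250 hPa = 25000 Pa, q̄ = 0.00052 kg/kg → 0.00052 × 25000 / 9.8 = 1.33 mm
Layer 50–35 kPa: Δp = 150 hPa = 15000 Pa, q̄ = 0.00064 kg/kg → 0.00064 × 15000 / 9.8 = 0.98 mm
PW = 4.29 + 1.94 + 1.33 + 0.98 = 8.54 ≈ 8.5 mm.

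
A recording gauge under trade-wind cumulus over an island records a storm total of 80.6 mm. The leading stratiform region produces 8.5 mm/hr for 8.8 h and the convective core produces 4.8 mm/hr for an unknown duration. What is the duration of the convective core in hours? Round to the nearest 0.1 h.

Known phases: 8.5 × 8.8 = 74.8 mm.
Remaining depth = 80.6 − 74.8 = 5.8 mm.
Duration = 5.8 / 4.8 = 1.2 h.

duration ≈ 1.2 h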